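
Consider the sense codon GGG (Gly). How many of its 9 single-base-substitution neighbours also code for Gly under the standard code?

3

Position 1: none → 0 synonymous.
Position 2: none → 0 synonymous.
Position 3: GGT, GGC, GGA → 3 synonymous.
Total: 0 + 0 + 3 = 3.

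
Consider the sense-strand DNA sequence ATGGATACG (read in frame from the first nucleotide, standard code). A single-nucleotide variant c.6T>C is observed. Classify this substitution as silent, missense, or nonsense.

silent

Position 6 falls in codon 2: GAT → Asp.
After the substitution the codon is GAC → Asp.
Both encode Asp, so the change is synonymous.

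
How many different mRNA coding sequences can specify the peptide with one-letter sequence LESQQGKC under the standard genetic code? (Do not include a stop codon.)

4608

Leu: 6 codons.
Glu: 2 codons.
Ser: 6 codons.
Gln: 2 codons.
Gln: 2 codons.
Gly: 4 codons.
Lys: 2 codons.
Cys: 2 codons.
6 × 2 × 6 × 2 × 2 × 4 × 2 × 2 = 4608.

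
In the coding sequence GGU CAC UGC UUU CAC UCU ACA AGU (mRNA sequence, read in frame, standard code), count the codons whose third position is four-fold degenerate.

3

Codon 1 GGU (Gly): third position 4-fold.
Codon 2 CAC (His): third position 2-fold.
Codon 3 UGC (Cys): third position 2-fold.
Codon 4 UUU (Phe): third position 2-fold.
Codon 5 CAC (His): third position 2-fold.
Codon 6 UCU (Ser): third position 4-fold.
Codon 7 ACA (Thr): third position 4-fold.
Codon 8 AGU (Ser): third position 2-fold.
Four-fold degenerate third positions: 3.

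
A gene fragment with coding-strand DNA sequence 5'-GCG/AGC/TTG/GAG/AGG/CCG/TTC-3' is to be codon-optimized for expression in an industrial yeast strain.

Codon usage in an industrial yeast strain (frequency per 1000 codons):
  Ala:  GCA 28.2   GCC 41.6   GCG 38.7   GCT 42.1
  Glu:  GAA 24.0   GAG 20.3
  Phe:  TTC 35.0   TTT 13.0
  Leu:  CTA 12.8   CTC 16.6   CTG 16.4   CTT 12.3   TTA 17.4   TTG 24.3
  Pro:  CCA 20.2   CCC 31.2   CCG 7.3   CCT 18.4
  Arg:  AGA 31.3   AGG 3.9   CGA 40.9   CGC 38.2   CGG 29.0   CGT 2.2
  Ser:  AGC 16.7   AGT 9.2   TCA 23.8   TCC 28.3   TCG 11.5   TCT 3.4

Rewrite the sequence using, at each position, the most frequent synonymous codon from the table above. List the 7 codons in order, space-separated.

GCT TCC TTG GAA CGA CCC TTC

Codon 1 (Ala): best is GCT at 42.1.
Codon 2 (Ser): best is TCC at 28.3.
Codon 3 (Leu): best is TTG at 24.3.
Codon 4 (Glu): best is GAA at 24.0.
Codon 5 (Arg): best is CGA at 40.9.
Codon 6 (Pro): best is CCC at 31.2.
Codon 7 (Phe): best is TTC at 35.0.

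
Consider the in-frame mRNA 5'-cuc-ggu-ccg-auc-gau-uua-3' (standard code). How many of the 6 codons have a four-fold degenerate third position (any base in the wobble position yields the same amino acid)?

Codon 1 CUC (Leu): third position 4-fold.
Codon 2 GGU (Gly): third position 4-fold.
Codon 3 CCG (Pro): third position 4-fold.
Codon 4 AUC (Ile): third position 3-fold.
Codon 5 GAU (Asp): third position 2-fold.
Codon 6 UUA (Leu): third position 2-fold.
Four-fold degenerate third positions: 3.

3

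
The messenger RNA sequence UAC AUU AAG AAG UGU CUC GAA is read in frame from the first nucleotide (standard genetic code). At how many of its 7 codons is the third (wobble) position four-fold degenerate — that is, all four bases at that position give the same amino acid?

Codon 1 UAC (Tyr): third position 2-fold.
Codon 2 AUU (Ile): third position 3-fold.
Codon 3 AAG (Lys): third position 2-fold.
Codon 4 AAG (Lys): third position 2-fold.
Codon 5 UGU (Cys): third position 2-fold.
Codon 6 CUC (Leu): third position 4-fold.
Codon 7 GAA (Glu): third position 2-fold.
Four-fold degenerate third positions: 1.

1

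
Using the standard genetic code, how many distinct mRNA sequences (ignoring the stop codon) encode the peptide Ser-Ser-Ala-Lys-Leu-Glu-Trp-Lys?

6912

Ser: 6 codons.
Ser: 6 codons.
Ala: 4 codons.
Lys: 2 codons.
Leu: 6 codons.
Glu: 2 codons.
Trp: 1 codon.
Lys: 2 codons.
6 × 6 × 4 × 2 × 6 × 2 × 1 × 2 = 6912.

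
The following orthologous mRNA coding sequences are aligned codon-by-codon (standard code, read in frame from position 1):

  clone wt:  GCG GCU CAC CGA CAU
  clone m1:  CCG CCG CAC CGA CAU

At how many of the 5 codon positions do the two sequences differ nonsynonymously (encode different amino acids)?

2

Codon 1: GCG Ala / CCG Pro — nonsynonymous.
Codon 2: GCU Ala / CCG Pro — nonsynonymous.
Codon 3: CAC His / CAC His — identical.
Codon 4: CGA Arg / CGA Arg — identical.
Codon 5: CAU His / CAU His — identical.
Nonsynonymous differences: 2.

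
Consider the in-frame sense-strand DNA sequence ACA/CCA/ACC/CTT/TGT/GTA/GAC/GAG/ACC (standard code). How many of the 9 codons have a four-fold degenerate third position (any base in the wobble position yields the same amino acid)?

Codon 1 ACA (Thr): third position 4-fold.
Codon 2 CCA (Pro): third position 4-fold.
Codon 3 ACC (Thr): third position 4-fold.
Codon 4 CTT (Leu): third position 4-fold.
Codon 5 TGT (Cys): third position 2-fold.
Codon 6 GTA (Val): third position 4-fold.
Codon 7 GAC (Asp): third position 2-fold.
Codon 8 GAG (Glu): third position 2-fold.
Codon 9 ACC (Thr): third position 4-fold.
Four-fold degenerate third positions: 6.

6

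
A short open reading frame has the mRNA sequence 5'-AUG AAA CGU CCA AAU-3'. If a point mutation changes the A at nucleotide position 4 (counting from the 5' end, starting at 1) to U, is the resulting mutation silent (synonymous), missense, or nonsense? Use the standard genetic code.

Position 4 falls in codon 2: AAA → Lys.
After the substitution the codon is UAA → Stop.
The new codon is a stop codon, so this is a nonsense mutation.

nonsense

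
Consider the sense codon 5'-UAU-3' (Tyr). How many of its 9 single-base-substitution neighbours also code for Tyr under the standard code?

Position 1: none → 0 synonymous.
Position 2: none → 0 synonymous.
Position 3: UAC → 1 synonymous.
Total: 0 + 0 + 1 = 1.

1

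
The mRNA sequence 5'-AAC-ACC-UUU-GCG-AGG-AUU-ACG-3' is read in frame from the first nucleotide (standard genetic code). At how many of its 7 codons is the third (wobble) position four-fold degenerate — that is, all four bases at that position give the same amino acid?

Codon 1 AAC (Asn): third position 2-fold.
Codon 2 ACC (Thr): third position 4-fold.
Codon 3 UUU (Phe): third position 2-fold.
Codon 4 GCG (Ala): third position 4-fold.
Codon 5 AGG (Arg): third position 2-fold.
Codon 6 AUU (Ile): third position 3-fold.
Codon 7 ACG (Thr): third position 4-fold.
Four-fold degenerate third positions: 3.

3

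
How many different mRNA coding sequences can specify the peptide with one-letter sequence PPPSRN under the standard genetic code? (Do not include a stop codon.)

4608

Pro: 4 codons.
Pro: 4 codons.
Pro: 4 codons.
Ser: 6 codons.
Arg: 6 codons.
Asn: 2 codons.
4 × 4 × 4 × 6 × 6 × 2 = 4608.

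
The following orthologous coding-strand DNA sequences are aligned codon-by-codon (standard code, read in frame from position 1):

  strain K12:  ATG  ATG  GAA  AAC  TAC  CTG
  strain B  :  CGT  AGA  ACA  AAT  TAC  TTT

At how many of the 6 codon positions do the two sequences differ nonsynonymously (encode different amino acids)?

4

Codon 1: ATG Met / CGT Arg — nonsynonymous.
Codon 2: ATG Met / AGA Arg — nonsynonymous.
Codon 3: GAA Glu / ACA Thr — nonsynonymous.
Codon 4: AAC Asn / AAT Asn — synonymous.
Codon 5: TAC Tyr / TAC Tyr — identical.
Codon 6: CTG Leu / TTT Phe — nonsynonymous.
Nonsynonymous differences: 4.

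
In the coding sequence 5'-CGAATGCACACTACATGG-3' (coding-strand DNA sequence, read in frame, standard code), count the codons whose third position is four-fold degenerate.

Codon 1 CGA (Arg): third position 4-fold.
Codon 2 ATG (Met): third position 1-fold.
Codon 3 CAC (His): third position 2-fold.
Codon 4 ACT (Thr): third position 4-fold.
Codon 5 ACA (Thr): third position 4-fold.
Codon 6 TGG (Trp): third position 1-fold.
Four-fold degenerate third positions: 3.

3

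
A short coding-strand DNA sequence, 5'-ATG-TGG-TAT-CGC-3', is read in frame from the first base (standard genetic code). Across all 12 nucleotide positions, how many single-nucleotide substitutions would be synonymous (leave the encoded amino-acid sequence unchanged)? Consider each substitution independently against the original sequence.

Codon 1 (ATG, Met): 0 synonymous substitutions.
Codon 2 (TGG, Trp): 0 synonymous substitutions.
Codon 3 (TAT, Tyr): 1 synonymous substitution.
Codon 4 (CGC, Arg): 3 synonymous substitutions.
Total: 0 + 0 + 1 + 3 = 4.

4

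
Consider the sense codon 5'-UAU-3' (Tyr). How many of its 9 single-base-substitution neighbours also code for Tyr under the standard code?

Position 1: none → 0 synonymous.
Position 2: none → 0 synonymous.
Position 3: UAC → 1 synonymous.
Total: 0 + 0 + 1 = 1.

1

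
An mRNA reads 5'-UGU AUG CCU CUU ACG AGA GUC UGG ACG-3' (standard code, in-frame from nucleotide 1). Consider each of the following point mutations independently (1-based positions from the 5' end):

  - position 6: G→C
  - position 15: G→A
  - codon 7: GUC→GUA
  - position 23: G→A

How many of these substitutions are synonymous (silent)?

2

Codon 2: AUG (Met) → AUC (Ile) — missense.
Codon 5: ACG (Thr) → ACA (Thr) — synonymous.
Codon 7: GUC (Val) → GUA (Val) — synonymous.
Codon 8: UGG (Trp) → UAG (Stop) — nonsense.
Synonymous: 2 of 4.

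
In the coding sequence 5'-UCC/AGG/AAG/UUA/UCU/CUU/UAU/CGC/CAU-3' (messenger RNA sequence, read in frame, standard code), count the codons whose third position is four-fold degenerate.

Codon 1 UCC (Ser): third position 4-fold.
Codon 2 AGG (Arg): third position 2-fold.
Codon 3 AAG (Lys): third position 2-fold.
Codon 4 UUA (Leu): third position 2-fold.
Codon 5 UCU (Ser): third position 4-fold.
Codon 6 CUU (Leu): third position 4-fold.
Codon 7 UAU (Tyr): third position 2-fold.
Codon 8 CGC (Arg): third position 4-fold.
Codon 9 CAU (His): third position 2-fold.
Four-fold degenerate third positions: 4.

4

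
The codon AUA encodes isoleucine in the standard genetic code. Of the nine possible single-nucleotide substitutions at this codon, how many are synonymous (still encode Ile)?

2

Position 1: none → 0 synonymous.
Position 2: none → 0 synonymous.
Position 3: AUU, AUC → 2 synonymous.
Total: 0 + 0 + 2 = 2.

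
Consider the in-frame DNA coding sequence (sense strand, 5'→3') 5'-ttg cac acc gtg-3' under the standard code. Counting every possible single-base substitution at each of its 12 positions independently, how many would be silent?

9

Codon 1 (TTG, Leu): 2 synonymous substitutions.
Codon 2 (CAC, His): 1 synonymous substitution.
Codon 3 (ACC, Thr): 3 synonymous substitutions.
Codon 4 (GTG, Val): 3 synonymous substitutions.
Total: 2 + 1 + 3 + 3 = 9.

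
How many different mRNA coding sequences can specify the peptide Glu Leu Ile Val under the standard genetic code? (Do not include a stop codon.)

144

Glu: 2 codons.
Leu: 6 codons.
Ile: 3 codons.
Val: 4 codons.
2 × 6 × 3 × 4 = 144.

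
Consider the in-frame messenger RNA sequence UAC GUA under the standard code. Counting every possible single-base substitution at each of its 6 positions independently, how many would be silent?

Codon 1 (UAC, Tyr): 1 synonymous substitution.
Codon 2 (GUA, Val): 3 synonymous substitutions.
Total: 1 + 3 = 4.

4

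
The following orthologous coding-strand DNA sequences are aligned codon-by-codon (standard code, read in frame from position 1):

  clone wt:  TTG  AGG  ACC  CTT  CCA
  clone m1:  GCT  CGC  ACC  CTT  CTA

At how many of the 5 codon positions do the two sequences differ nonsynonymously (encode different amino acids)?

Codon 1: TTG Leu / GCT Ala — nonsynonymous.
Codon 2: AGG Arg / CGC Arg — synonymous.
Codon 3: ACC Thr / ACC Thr — identical.
Codon 4: CTT Leu / CTT Leu — identical.
Codon 5: CCA Pro / CTA Leu — nonsynonymous.
Nonsynonymous differences: 2.

2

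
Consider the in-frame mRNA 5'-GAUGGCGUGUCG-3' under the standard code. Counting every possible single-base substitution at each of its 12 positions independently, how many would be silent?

10

Codon 1 (GAU, Asp): 1 synonymous substitution.
Codon 2 (GGC, Gly): 3 synonymous substitutions.
Codon 3 (GUG, Val): 3 synonymous substitutions.
Codon 4 (UCG, Ser): 3 synonymous substitutions.
Total: 1 + 3 + 3 + 3 = 10.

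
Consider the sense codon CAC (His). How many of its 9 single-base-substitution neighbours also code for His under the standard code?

1

Position 1: none → 0 synonymous.
Position 2: none → 0 synonymous.
Position 3: CAT → 1 synonymous.
Total: 0 + 0 + 1 = 1.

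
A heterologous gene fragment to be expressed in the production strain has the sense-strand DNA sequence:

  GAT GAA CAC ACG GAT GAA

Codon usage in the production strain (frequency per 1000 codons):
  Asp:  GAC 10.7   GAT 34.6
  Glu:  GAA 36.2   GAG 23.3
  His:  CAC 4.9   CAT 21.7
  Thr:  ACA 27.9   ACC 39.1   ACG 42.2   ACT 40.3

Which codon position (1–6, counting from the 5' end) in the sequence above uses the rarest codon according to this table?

3

Codon 1 GAT (Asp): 34.6 per 1000.
Codon 2 GAA (Glu): 36.2 per 1000.
Codon 3 CAC (His): 4.9 per 1000.
Codon 4 ACG (Thr): 42.2 per 1000.
Codon 5 GAT (Asp): 34.6 per 1000.
Codon 6 GAA (Glu): 36.2 per 1000.
Lowest frequency is 4.9 at codon 3.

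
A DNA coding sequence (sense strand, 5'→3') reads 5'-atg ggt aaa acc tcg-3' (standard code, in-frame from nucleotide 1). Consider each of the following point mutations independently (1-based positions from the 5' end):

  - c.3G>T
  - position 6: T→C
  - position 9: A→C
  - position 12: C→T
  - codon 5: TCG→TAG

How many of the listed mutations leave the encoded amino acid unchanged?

2

Codon 1: ATG (Met) → ATT (Ile) — missense.
Codon 2: GGT (Gly) → GGC (Gly) — synonymous.
Codon 3: AAA (Lys) → AAC (Asn) — missense.
Codon 4: ACC (Thr) → ACT (Thr) — synonymous.
Codon 5: TCG (Ser) → TAG (Stop) — nonsense.
Synonymous: 2 of 5.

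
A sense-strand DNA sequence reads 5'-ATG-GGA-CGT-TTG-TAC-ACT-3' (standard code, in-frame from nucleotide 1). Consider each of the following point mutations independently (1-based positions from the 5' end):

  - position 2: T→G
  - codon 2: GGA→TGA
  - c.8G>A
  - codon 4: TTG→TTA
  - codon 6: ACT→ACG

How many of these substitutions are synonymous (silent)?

2

Codon 1: ATG (Met) → AGG (Arg) — missense.
Codon 2: GGA (Gly) → TGA (Stop) — nonsense.
Codon 3: CGT (Arg) → CAT (His) — missense.
Codon 4: TTG (Leu) → TTA (Leu) — synonymous.
Codon 6: ACT (Thr) → ACG (Thr) — synonymous.
Synonymous: 2 of 5.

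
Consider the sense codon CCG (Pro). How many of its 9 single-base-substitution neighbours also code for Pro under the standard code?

Position 1: none → 0 synonymous.
Position 2: none → 0 synonymous.
Position 3: CCU, CCC, CCA → 3 synonymous.
Total: 0 + 0 + 3 = 3.

3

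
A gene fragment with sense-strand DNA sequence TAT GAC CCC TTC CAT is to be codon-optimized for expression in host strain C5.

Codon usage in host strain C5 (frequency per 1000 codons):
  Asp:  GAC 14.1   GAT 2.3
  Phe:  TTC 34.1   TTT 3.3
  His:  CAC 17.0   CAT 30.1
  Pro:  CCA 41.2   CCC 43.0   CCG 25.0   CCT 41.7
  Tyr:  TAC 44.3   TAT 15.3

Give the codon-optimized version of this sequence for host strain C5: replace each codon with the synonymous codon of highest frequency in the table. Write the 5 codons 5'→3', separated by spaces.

Codon 1 (Tyr): best is TAC at 44.3.
Codon 2 (Asp): best is GAC at 14.1.
Codon 3 (Pro): best is CCC at 43.0.
Codon 4 (Phe): best is TTC at 34.1.
Codon 5 (His): best is CAT at 30.1.

TAC GAC CCC TTC CAT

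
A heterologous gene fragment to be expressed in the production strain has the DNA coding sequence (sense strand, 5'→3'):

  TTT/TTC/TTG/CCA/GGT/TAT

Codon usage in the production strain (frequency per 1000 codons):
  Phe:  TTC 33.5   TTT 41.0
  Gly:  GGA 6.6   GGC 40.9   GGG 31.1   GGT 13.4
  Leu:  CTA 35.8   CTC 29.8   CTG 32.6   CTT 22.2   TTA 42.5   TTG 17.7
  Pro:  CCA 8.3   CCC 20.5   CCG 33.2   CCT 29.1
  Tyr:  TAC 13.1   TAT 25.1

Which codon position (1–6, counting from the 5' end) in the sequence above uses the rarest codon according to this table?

Codon 1 TTT (Phe): 41.0 per 1000.
Codon 2 TTC (Phe): 33.5 per 1000.
Codon 3 TTG (Leu): 17.7 per 1000.
Codon 4 CCA (Pro): 8.3 per 1000.
Codon 5 GGT (Gly): 13.4 per 1000.
Codon 6 TAT (Tyr): 25.1 per 1000.
Lowest frequency is 8.3 at codon 4.

4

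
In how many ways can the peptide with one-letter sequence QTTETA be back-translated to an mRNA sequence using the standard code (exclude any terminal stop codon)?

1024

Gln: 2 codons.
Thr: 4 codons.
Thr: 4 codons.
Glu: 2 codons.
Thr: 4 codons.
Ala: 4 codons.
2 × 4 × 4 × 2 × 4 × 4 = 1024.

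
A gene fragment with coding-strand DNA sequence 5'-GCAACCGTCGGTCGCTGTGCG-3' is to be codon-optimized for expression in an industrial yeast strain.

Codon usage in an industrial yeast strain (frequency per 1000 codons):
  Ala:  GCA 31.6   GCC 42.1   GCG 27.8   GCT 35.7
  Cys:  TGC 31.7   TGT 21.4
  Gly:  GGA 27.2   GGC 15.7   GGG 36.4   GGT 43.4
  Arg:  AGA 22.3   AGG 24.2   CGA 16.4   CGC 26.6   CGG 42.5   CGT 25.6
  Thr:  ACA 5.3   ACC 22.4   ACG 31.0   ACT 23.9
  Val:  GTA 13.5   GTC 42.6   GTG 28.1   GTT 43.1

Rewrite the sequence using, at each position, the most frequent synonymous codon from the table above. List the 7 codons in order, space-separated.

Codon 1 (Ala): best is GCC at 42.1.
Codon 2 (Thr): best is ACG at 31.0.
Codon 3 (Val): best is GTT at 43.1.
Codon 4 (Gly): best is GGT at 43.4.
Codon 5 (Arg): best is CGG at 42.5.
Codon 6 (Cys): best is TGC at 31.7.
Codon 7 (Ala): best is GCC at 42.1.

GCC ACG GTT GGT CGG TGC GCC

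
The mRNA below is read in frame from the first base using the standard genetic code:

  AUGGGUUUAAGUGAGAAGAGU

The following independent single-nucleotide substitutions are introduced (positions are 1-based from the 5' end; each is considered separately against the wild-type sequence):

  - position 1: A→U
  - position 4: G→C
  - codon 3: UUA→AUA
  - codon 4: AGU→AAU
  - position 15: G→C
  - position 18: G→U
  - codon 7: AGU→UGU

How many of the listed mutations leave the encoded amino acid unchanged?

Codon 1: AUG (Met) → UUG (Leu) — missense.
Codon 2: GGU (Gly) → CGU (Arg) — missense.
Codon 3: UUA (Leu) → AUA (Ile) — missense.
Codon 4: AGU (Ser) → AAU (Asn) — missense.
Codon 5: GAG (Glu) → GAC (Asp) — missense.
Codon 6: AAG (Lys) → AAU (Asn) — missense.
Codon 7: AGU (Ser) → UGU (Cys) — missense.
Synonymous: 0 of 7.

0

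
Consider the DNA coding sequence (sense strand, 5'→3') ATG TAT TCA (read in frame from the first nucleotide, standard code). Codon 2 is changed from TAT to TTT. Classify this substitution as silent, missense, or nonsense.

missense

Position 5 falls in codon 2: TAT → Tyr.
After the substitution the codon is TTT → Phe.
Tyr ≠ Phe, so this is a missense mutation.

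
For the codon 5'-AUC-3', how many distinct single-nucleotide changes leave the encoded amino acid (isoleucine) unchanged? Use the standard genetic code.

2

Position 1: none → 0 synonymous.
Position 2: none → 0 synonymous.
Position 3: AUU, AUA → 2 synonymous.
Total: 0 + 0 + 2 = 2.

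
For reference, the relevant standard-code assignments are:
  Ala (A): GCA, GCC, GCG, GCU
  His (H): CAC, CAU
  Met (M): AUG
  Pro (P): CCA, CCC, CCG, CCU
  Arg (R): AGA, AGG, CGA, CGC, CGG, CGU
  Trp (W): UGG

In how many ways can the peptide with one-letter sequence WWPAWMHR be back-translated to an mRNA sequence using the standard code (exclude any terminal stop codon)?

Trp: 1 codon.
Trp: 1 codon.
Pro: 4 codons.
Ala: 4 codons.
Trp: 1 codon.
Met: 1 codon.
His: 2 codons.
Arg: 6 codons.
1 × 1 × 4 × 4 × 1 × 1 × 2 × 6 = 192.

192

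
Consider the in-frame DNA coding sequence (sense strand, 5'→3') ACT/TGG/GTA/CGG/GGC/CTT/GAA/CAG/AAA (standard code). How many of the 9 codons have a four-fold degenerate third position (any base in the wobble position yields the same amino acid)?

Codon 1 ACT (Thr): third position 4-fold.
Codon 2 TGG (Trp): third position 1-fold.
Codon 3 GTA (Val): third position 4-fold.
Codon 4 CGG (Arg): third position 4-fold.
Codon 5 GGC (Gly): third position 4-fold.
Codon 6 CTT (Leu): third position 4-fold.
Codon 7 GAA (Glu): third position 2-fold.
Codon 8 CAG (Gln): third position 2-fold.
Codon 9 AAA (Lys): third position 2-fold.
Four-fold degenerate third positions: 5.

5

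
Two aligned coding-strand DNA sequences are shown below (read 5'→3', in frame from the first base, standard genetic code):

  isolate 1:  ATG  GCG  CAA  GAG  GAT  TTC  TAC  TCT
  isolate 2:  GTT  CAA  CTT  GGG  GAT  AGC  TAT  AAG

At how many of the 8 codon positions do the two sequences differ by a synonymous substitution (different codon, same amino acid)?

Codon 1: ATG Met / GTT Val — nonsynonymous.
Codon 2: GCG Ala / CAA Gln — nonsynonymous.
Codon 3: CAA Gln / CTT Leu — nonsynonymous.
Codon 4: GAG Glu / GGG Gly — nonsynonymous.
Codon 5: GAT Asp / GAT Asp — identical.
Codon 6: TTC Phe / AGC Ser — nonsynonymous.
Codon 7: TAC Tyr / TAT Tyr — synonymous.
Codon 8: TCT Ser / AAG Lys — nonsynonymous.
Synonymous differences: 1.

1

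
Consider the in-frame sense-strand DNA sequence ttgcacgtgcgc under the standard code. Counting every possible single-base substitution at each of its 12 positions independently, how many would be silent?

9

Codon 1 (TTG, Leu): 2 synonymous substitutions.
Codon 2 (CAC, His): 1 synonymous substitution.
Codon 3 (GTG, Val): 3 synonymous substitutions.
Codon 4 (CGC, Arg): 3 synonymous substitutions.
Total: 2 + 1 + 3 + 3 = 9.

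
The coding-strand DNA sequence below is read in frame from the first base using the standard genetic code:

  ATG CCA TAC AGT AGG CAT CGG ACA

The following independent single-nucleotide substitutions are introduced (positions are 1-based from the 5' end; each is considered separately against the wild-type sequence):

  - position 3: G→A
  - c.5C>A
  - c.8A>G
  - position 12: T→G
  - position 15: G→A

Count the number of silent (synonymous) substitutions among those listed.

Codon 1: ATG (Met) → ATA (Ile) — missense.
Codon 2: CCA (Pro) → CAA (Gln) — missense.
Codon 3: TAC (Tyr) → TGC (Cys) — missense.
Codon 4: AGT (Ser) → AGG (Arg) — missense.
Codon 5: AGG (Arg) → AGA (Arg) — synonymous.
Synonymous: 1 of 5.

1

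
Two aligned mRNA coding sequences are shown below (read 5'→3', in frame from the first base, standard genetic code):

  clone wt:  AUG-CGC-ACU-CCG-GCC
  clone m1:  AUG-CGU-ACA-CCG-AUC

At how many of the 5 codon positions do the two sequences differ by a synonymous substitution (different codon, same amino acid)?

Codon 1: AUG Met / AUG Met — identical.
Codon 2: CGC Arg / CGU Arg — synonymous.
Codon 3: ACU Thr / ACA Thr — synonymous.
Codon 4: CCG Pro / CCG Pro — identical.
Codon 5: GCC Ala / AUC Ile — nonsynonymous.
Synonymous differences: 2.

2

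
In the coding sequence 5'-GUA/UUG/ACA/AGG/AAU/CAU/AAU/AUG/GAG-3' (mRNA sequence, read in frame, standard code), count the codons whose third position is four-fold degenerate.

2

Codon 1 GUA (Val): third position 4-fold.
Codon 2 UUG (Leu): third position 2-fold.
Codon 3 ACA (Thr): third position 4-fold.
Codon 4 AGG (Arg): third position 2-fold.
Codon 5 AAU (Asn): third position 2-fold.
Codon 6 CAU (His): third position 2-fold.
Codon 7 AAU (Asn): third position 2-fold.
Codon 8 AUG (Met): third position 1-fold.
Codon 9 GAG (Glu): third position 2-fold.
Four-fold degenerate third positions: 2.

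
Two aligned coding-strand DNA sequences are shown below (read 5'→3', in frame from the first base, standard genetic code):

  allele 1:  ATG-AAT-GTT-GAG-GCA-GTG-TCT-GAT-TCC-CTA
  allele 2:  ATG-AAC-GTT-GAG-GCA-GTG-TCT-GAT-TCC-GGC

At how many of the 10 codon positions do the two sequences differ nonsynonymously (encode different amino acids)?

Codon 1: ATG Met / ATG Met — identical.
Codon 2: AAT Asn / AAC Asn — synonymous.
Codon 3: GTT Val / GTT Val — identical.
Codon 4: GAG Glu / GAG Glu — identical.
Codon 5: GCA Ala / GCA Ala — identical.
Codon 6: GTG Val / GTG Val — identical.
Codon 7: TCT Ser / TCT Ser — identical.
Codon 8: GAT Asp / GAT Asp — identical.
Codon 9: TCC Ser / TCC Ser — identical.
Codon 10: CTA Leu / GGC Gly — nonsynonymous.
Nonsynonymous differences: 1.

1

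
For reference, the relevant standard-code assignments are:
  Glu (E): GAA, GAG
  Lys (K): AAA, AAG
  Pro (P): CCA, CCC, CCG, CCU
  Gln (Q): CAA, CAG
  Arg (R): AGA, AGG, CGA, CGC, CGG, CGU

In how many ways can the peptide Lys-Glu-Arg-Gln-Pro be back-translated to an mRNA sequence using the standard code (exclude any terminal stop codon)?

192

Lys: 2 codons.
Glu: 2 codons.
Arg: 6 codons.
Gln: 2 codons.
Pro: 4 codons.
2 × 2 × 6 × 2 × 4 = 192.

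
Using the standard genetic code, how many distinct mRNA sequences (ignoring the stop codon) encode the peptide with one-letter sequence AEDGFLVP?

12288

Ala: 4 codons.
Glu: 2 codons.
Asp: 2 codons.
Gly: 4 codons.
Phe: 2 codons.
Leu: 6 codons.
Val: 4 codons.
Pro: 4 codons.
4 × 2 × 2 × 4 × 2 × 6 × 4 × 4 = 12288.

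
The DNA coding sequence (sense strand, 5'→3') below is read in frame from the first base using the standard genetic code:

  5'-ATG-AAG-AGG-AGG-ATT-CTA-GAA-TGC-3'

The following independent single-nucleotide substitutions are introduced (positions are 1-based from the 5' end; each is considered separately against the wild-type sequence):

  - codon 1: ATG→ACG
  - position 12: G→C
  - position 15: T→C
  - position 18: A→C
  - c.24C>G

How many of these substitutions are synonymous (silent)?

Codon 1: ATG (Met) → ACG (Thr) — missense.
Codon 4: AGG (Arg) → AGC (Ser) — missense.
Codon 5: ATT (Ile) → ATC (Ile) — synonymous.
Codon 6: CTA (Leu) → CTC (Leu) — synonymous.
Codon 8: TGC (Cys) → TGG (Trp) — missense.
Synonymous: 2 of 5.

2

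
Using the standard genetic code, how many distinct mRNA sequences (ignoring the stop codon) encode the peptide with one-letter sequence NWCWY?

8

Asn: 2 codons.
Trp: 1 codon.
Cys: 2 codons.
Trp: 1 codon.
Tyr: 2 codons.
2 × 1 × 2 × 1 × 2 = 8.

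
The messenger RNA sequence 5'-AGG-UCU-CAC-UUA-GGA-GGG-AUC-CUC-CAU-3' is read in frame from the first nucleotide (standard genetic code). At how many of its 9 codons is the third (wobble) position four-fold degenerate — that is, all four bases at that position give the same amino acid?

Codon 1 AGG (Arg): third position 2-fold.
Codon 2 UCU (Ser): third position 4-fold.
Codon 3 CAC (His): third position 2-fold.
Codon 4 UUA (Leu): third position 2-fold.
Codon 5 GGA (Gly): third position 4-fold.
Codon 6 GGG (Gly): third position 4-fold.
Codon 7 AUC (Ile): third position 3-fold.
Codon 8 CUC (Leu): third position 4-fold.
Codon 9 CAU (His): third position 2-fold.
Four-fold degenerate third positions: 4.

4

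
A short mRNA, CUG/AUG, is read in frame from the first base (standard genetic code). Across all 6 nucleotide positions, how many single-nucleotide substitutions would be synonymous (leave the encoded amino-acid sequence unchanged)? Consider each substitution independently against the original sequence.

4

Codon 1 (CUG, Leu): 4 synonymous substitutions.
Codon 2 (AUG, Met): 0 synonymous substitutions.
Total: 4 + 0 = 4.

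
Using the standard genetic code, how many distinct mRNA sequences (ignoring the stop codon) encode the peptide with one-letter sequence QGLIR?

Gln: 2 codons.
Gly: 4 codons.
Leu: 6 codons.
Ile: 3 codons.
Arg: 6 codons.
2 × 4 × 6 × 3 × 6 = 864.

864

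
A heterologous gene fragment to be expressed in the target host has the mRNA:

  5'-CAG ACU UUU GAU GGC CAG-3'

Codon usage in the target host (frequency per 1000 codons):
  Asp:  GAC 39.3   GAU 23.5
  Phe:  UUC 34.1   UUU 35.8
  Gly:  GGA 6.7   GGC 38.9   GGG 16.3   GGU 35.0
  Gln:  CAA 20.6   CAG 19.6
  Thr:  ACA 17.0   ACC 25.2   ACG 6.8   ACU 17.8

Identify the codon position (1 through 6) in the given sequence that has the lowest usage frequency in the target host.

Codon 1 CAG (Gln): 19.6 per 1000.
Codon 2 ACU (Thr): 17.8 per 1000.
Codon 3 UUU (Phe): 35.8 per 1000.
Codon 4 GAU (Asp): 23.5 per 1000.
Codon 5 GGC (Gly): 38.9 per 1000.
Codon 6 CAG (Gln): 19.6 per 1000.
Lowest frequency is 17.8 at codon 2.

2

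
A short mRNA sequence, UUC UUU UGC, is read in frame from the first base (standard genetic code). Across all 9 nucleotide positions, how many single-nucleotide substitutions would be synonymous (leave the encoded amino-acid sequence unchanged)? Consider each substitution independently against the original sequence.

3

Codon 1 (UUC, Phe): 1 synonymous substitution.
Codon 2 (UUU, Phe): 1 synonymous substitution.
Codon 3 (UGC, Cys): 1 synonymous substitution.
Total: 1 + 1 + 1 = 3.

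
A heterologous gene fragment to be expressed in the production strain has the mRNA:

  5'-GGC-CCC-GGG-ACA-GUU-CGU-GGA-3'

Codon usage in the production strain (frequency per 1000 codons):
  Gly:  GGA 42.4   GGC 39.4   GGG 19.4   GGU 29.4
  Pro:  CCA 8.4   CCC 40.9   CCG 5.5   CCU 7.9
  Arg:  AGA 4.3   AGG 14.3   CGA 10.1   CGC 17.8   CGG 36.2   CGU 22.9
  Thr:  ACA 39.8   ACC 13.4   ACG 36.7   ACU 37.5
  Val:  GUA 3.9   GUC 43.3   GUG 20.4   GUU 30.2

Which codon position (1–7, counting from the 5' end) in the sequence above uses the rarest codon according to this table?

Codon 1 GGC (Gly): 39.4 per 1000.
Codon 2 CCC (Pro): 40.9 per 1000.
Codon 3 GGG (Gly): 19.4 per 1000.
Codon 4 ACA (Thr): 39.8 per 1000.
Codon 5 GUU (Val): 30.2 per 1000.
Codon 6 CGU (Arg): 22.9 per 1000.
Codon 7 GGA (Gly): 42.4 per 1000.
Lowest frequency is 19.4 at codon 3.

3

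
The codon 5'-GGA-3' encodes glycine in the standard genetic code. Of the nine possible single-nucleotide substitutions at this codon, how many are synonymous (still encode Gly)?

3

Position 1: none → 0 synonymous.
Position 2: none → 0 synonymous.
Position 3: GGT, GGC, GGG → 3 synonymous.
Total: 0 + 0 + 3 = 3.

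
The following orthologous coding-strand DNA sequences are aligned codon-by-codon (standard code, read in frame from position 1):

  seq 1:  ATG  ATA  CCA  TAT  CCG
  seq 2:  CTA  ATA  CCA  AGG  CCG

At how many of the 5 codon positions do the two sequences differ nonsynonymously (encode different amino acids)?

Codon 1: ATG Met / CTA Leu — nonsynonymous.
Codon 2: ATA Ile / ATA Ile — identical.
Codon 3: CCA Pro / CCA Pro — identical.
Codon 4: TAT Tyr / AGG Arg — nonsynonymous.
Codon 5: CCG Pro / CCG Pro — identical.
Nonsynonymous differences: 2.

2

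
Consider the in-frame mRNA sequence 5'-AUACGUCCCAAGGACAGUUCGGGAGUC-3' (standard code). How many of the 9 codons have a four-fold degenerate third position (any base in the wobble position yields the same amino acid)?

5

Codon 1 AUA (Ile): third position 3-fold.
Codon 2 CGU (Arg): third position 4-fold.
Codon 3 CCC (Pro): third position 4-fold.
Codon 4 AAG (Lys): third position 2-fold.
Codon 5 GAC (Asp): third position 2-fold.
Codon 6 AGU (Ser): third position 2-fold.
Codon 7 UCG (Ser): third position 4-fold.
Codon 8 GGA (Gly): third position 4-fold.
Codon 9 GUC (Val): third position 4-fold.
Four-fold degenerate third positions: 5.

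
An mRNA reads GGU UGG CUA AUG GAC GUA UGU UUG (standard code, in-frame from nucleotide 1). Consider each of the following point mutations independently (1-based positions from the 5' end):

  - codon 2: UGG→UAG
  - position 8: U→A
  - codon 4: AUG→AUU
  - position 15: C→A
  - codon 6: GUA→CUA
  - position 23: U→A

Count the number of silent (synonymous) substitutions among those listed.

Codon 2: UGG (Trp) → UAG (Stop) — nonsense.
Codon 3: CUA (Leu) → CAA (Gln) — missense.
Codon 4: AUG (Met) → AUU (Ile) — missense.
Codon 5: GAC (Asp) → GAA (Glu) — missense.
Codon 6: GUA (Val) → CUA (Leu) — missense.
Codon 8: UUG (Leu) → UAG (Stop) — nonsense.
Synonymous: 0 of 6.

0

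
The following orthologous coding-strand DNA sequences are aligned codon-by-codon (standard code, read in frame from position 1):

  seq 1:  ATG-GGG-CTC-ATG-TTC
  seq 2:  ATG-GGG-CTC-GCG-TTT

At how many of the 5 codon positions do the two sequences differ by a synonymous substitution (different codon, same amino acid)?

Codon 1: ATG Met / ATG Met — identical.
Codon 2: GGG Gly / GGG Gly — identical.
Codon 3: CTC Leu / CTC Leu — identical.
Codon 4: ATG Met / GCG Ala — nonsynonymous.
Codon 5: TTC Phe / TTT Phe — synonymous.
Synonymous differences: 1.

1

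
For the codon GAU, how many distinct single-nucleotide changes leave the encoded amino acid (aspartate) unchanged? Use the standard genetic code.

1

Position 1: none → 0 synonymous.
Position 2: none → 0 synonymous.
Position 3: GAC → 1 synonymous.
Total: 0 + 0 + 1 = 1.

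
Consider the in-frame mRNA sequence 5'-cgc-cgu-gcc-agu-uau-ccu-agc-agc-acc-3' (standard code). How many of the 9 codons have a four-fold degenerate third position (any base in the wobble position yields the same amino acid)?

5

Codon 1 CGC (Arg): third position 4-fold.
Codon 2 CGU (Arg): third position 4-fold.
Codon 3 GCC (Ala): third position 4-fold.
Codon 4 AGU (Ser): third position 2-fold.
Codon 5 UAU (Tyr): third position 2-fold.
Codon 6 CCU (Pro): third position 4-fold.
Codon 7 AGC (Ser): third position 2-fold.
Codon 8 AGC (Ser): third position 2-fold.
Codon 9 ACC (Thr): third position 4-fold.
Four-fold degenerate third positions: 5.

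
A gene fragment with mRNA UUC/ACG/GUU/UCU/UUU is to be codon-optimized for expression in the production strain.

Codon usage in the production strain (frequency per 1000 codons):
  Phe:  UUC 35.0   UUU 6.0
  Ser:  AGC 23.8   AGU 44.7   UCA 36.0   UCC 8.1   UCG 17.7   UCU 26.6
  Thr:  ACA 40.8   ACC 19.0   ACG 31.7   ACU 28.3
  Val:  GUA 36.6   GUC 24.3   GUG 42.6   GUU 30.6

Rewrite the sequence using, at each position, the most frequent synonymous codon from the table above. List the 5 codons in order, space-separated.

UUC ACA GUG AGU UUC

Codon 1 (Phe): best is UUC at 35.0.
Codon 2 (Thr): best is ACA at 40.8.
Codon 3 (Val): best is GUG at 42.6.
Codon 4 (Ser): best is AGU at 44.7.
Codon 5 (Phe): best is UUC at 35.0.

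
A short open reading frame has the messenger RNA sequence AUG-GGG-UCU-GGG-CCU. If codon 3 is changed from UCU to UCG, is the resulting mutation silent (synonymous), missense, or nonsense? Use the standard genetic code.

Position 9 falls in codon 3: UCU → Ser.
After the substitution the codon is UCG → Ser.
Both encode Ser, so the change is synonymous.

silent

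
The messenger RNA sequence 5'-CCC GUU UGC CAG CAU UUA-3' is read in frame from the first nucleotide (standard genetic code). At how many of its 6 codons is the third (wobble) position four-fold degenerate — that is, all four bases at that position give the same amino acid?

Codon 1 CCC (Pro): third position 4-fold.
Codon 2 GUU (Val): third position 4-fold.
Codon 3 UGC (Cys): third position 2-fold.
Codon 4 CAG (Gln): third position 2-fold.
Codon 5 CAU (His): third position 2-fold.
Codon 6 UUA (Leu): third position 2-fold.
Four-fold degenerate third positions: 2.

2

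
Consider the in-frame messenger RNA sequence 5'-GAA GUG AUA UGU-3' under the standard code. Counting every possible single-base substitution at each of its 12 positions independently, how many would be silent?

Codon 1 (GAA, Glu): 1 synonymous substitution.
Codon 2 (GUG, Val): 3 synonymous substitutions.
Codon 3 (AUA, Ile): 2 synonymous substitutions.
Codon 4 (UGU, Cys): 1 synonymous substitution.
Total: 1 + 3 + 2 + 1 = 7.

7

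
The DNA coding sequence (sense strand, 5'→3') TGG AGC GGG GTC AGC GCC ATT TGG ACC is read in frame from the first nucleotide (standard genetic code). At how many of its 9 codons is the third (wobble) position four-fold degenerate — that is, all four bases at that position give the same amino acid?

Codon 1 TGG (Trp): third position 1-fold.
Codon 2 AGC (Ser): third position 2-fold.
Codon 3 GGG (Gly): third position 4-fold.
Codon 4 GTC (Val): third position 4-fold.
Codon 5 AGC (Ser): third position 2-fold.
Codon 6 GCC (Ala): third position 4-fold.
Codon 7 ATT (Ile): third position 3-fold.
Codon 8 TGG (Trp): third position 1-fold.
Codon 9 ACC (Thr): third position 4-fold.
Four-fold degenerate third positions: 4.

4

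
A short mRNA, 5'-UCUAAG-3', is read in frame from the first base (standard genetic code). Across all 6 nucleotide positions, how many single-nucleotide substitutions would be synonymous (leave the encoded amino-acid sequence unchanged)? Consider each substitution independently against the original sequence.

Codon 1 (UCU, Ser): 3 synonymous substitutions.
Codon 2 (AAG, Lys): 1 synonymous substitution.
Total: 3 + 1 = 4.

4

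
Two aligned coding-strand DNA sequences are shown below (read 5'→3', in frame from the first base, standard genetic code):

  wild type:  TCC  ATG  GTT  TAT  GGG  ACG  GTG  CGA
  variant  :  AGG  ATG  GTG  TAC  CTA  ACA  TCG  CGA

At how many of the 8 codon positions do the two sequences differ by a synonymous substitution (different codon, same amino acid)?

Codon 1: TCC Ser / AGG Arg — nonsynonymous.
Codon 2: ATG Met / ATG Met — identical.
Codon 3: GTT Val / GTG Val — synonymous.
Codon 4: TAT Tyr / TAC Tyr — synonymous.
Codon 5: GGG Gly / CTA Leu — nonsynonymous.
Codon 6: ACG Thr / ACA Thr — synonymous.
Codon 7: GTG Val / TCG Ser — nonsynonymous.
Codon 8: CGA Arg / CGA Arg — identical.
Synonymous differences: 3.

3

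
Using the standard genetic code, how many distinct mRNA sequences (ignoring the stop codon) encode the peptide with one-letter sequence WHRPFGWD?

768

Trp: 1 codon.
His: 2 codons.
Arg: 6 codons.
Pro: 4 codons.
Phe: 2 codons.
Gly: 4 codons.
Trp: 1 codon.
Asp: 2 codons.
1 × 2 × 6 × 4 × 2 × 4 × 1 × 2 = 768.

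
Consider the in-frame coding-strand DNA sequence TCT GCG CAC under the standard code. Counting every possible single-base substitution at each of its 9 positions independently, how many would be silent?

Codon 1 (TCT, Ser): 3 synonymous substitutions.
Codon 2 (GCG, Ala): 3 synonymous substitutions.
Codon 3 (CAC, His): 1 synonymous substitution.
Total: 3 + 3 + 1 = 7.

7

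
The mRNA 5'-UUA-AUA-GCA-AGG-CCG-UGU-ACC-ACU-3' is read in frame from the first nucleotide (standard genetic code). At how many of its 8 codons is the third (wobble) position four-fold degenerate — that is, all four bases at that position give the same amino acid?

4

Codon 1 UUA (Leu): third position 2-fold.
Codon 2 AUA (Ile): third position 3-fold.
Codon 3 GCA (Ala): third position 4-fold.
Codon 4 AGG (Arg): third position 2-fold.
Codon 5 CCG (Pro): third position 4-fold.
Codon 6 UGU (Cys): third position 2-fold.
Codon 7 ACC (Thr): third position 4-fold.
Codon 8 ACU (Thr): third position 4-fold.
Four-fold degenerate third positions: 4.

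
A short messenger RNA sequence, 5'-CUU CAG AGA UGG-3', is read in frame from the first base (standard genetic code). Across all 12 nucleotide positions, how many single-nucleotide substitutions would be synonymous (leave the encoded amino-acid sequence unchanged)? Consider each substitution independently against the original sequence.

6

Codon 1 (CUU, Leu): 3 synonymous substitutions.
Codon 2 (CAG, Gln): 1 synonymous substitution.
Codon 3 (AGA, Arg): 2 synonymous substitutions.
Codon 4 (UGG, Trp): 0 synonymous substitutions.
Total: 3 + 1 + 2 + 0 = 6.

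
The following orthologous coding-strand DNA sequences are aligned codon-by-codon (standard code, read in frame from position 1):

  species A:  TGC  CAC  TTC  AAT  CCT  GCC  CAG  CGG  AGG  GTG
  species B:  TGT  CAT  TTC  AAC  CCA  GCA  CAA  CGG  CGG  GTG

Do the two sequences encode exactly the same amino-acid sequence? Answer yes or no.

Codon 1: TGC Cys / TGT Cys — synonymous.
Codon 2: CAC His / CAT His — synonymous.
Codon 3: TTC Phe / TTC Phe — identical.
Codon 4: AAT Asn / AAC Asn — synonymous.
Codon 5: CCT Pro / CCA Pro — synonymous.
Codon 6: GCC Ala / GCA Ala — synonymous.
Codon 7: CAG Gln / CAA Gln — synonymous.
Codon 8: CGG Arg / CGG Arg — identical.
Codon 9: AGG Arg / CGG Arg — synonymous.
Codon 10: GTG Val / GTG Val — identical.
Nonsynonymous differences: 0 → same protein.

yes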